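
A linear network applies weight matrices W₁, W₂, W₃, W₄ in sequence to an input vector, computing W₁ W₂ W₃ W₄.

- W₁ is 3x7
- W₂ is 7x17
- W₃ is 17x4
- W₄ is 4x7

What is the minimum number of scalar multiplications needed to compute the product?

644

Adjacent pairs: W₁W₂ = 3·7·17 = 357; W₂W₃ = 7·17·4 = 476; W₃W₄ = 17·4·7 = 476.
Length 3: W₁..W₃: k=1: 0+476+3·7·4=560; k=2: 357+0+3·17·4=561 → min 560 | W₂..W₄: k=2: 0+476+7·17·7=1309; k=3: 476+0+7·4·7=672 → min 672.
Length 4: W₁..W₄: k=1: 0+672+3·7·7=819; k=2: 357+476+3·17·7=1190; k=3: 560+0+3·4·7=644 → min 644.
Optimal order: ((W₁ (W₂ W₃)) W₄) with cost 644.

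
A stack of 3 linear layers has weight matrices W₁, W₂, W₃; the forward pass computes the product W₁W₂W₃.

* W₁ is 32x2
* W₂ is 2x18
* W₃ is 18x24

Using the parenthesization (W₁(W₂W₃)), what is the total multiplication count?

(W₂W₃): 2×18 by 18×24 → 2×24, cost 2·18·24 = 864
(W₁(W₂W₃)): 32×2 by 2×24 → 32×24, cost 32·2·24 = 1536; cumulative 2400
Total: 2400 scalar multiplications.

2400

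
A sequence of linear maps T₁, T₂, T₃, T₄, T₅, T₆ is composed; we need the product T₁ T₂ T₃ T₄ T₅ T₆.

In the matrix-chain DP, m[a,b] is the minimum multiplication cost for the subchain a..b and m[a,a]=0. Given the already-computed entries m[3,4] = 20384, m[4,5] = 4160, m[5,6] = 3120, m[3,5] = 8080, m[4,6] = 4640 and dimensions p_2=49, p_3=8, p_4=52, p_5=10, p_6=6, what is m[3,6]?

m[3,6] = min over k∈[3,5] of m[3,k]+m[k+1,6]+p_{2}·p_k·p_{6}.
k=3: 0 + 4640 + 49·8·6 = 6992; k=4: 20384 + 3120 + 49·52·6 = 38792; k=5: 8080 + 0 + 49·10·6 = 11020.
Minimum: 6992 at k=3.

6992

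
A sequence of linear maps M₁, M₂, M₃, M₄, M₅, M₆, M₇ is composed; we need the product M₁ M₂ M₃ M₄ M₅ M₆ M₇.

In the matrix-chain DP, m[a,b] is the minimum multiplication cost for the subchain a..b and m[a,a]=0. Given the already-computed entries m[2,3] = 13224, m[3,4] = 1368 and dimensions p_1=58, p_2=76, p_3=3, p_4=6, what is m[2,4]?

14268

m[2,4] = min over k∈[2,3] of m[2,k]+m[k+1,4]+p_{1}·p_k·p_{4}.
k=2: 0 + 1368 + 58·76·6 = 27816; k=3: 13224 + 0 + 58·3·6 = 14268.
Minimum: 14268 at k=3.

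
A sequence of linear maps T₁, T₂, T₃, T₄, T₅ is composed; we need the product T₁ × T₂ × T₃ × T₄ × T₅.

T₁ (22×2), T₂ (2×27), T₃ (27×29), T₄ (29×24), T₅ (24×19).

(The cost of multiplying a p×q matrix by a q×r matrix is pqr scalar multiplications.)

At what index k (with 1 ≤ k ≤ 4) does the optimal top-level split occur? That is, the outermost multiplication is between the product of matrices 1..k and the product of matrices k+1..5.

Adjacent pairs: T₁T₂ = 22·2·27 = 1188; T₂T₃ = 2·27·29 = 1566; T₃T₄ = 27·29·24 = 18792; T₄T₅ = 29·24·19 = 13224.
Length 3: T₁..T₃: k=1: 0+1566+22·2·29=2842; k=2: 1188+0+22·27·29=18414 → min 2842 | T₂..T₄: k=2: 0+18792+2·27·24=20088; k=3: 1566+0+2·29·24=2958 → min 2958 | T₃..T₅: k=3: 0+13224+27·29·19=28101; k=4: 18792+0+27·24·19=31104 → min 28101.
Length 4: T₁..T₄: k=1: 0+2958+22·2·24=4014; k=2: 1188+18792+22·27·24=34236; k=3: 2842+0+22·29·24=18154 → min 4014 | T₂..T₅: k=2: 0+28101+2·27·19=29127; k=3: 1566+13224+2·29·19=15892; k=4: 2958+0+2·24·19=3870 → min 3870.
Top-level splits: k=1: (T₁..T₁)·(T₂..T₅) → 0+3870+22·2·19 = 4706; k=2: (T₁..T₂)·(T₃..T₅) → 1188+28101+22·27·19 = 40575; k=3: (T₁..T₃)·(T₄..T₅) → 2842+13224+22·29·19 = 28188; k=4: (T₁..T₄)·(T₅..T₅) → 4014+0+22·24·19 = 14046.
Best split is after T₁, i.e. k = 1.

1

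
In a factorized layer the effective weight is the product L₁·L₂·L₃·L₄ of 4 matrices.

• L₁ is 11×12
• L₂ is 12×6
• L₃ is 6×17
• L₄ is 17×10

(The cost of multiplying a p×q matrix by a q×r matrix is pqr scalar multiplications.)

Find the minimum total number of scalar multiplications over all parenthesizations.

Adjacent pairs: L₁L₂ = 11·12·6 = 792; L₂L₃ = 12·6·17 = 1224; L₃L₄ = 6·17·10 = 1020.
Length 3: L₁..L₃: k=1: 0+1224+11·12·17=3468; k=2: 792+0+11·6·17=1914 → min 1914 | L₂..L₄: k=2: 0+1020+12·6·10=1740; k=3: 1224+0+12·17·10=3264 → min 1740.
Length 4: L₁..L₄: k=1: 0+1740+11·12·10=3060; k=2: 792+1020+11·6·10=2472; k=3: 1914+0+11·17·10=3784 → min 2472.
Optimal order: ((L₁·L₂)·(L₃·L₄)) with cost 2472.

2472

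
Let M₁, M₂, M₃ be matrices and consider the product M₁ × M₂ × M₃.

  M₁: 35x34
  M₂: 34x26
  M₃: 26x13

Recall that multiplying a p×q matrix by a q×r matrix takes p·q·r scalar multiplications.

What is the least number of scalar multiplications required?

26962

Order (M₁ × (M₂ × M₃)): (M₂ × M₃): 34×26 by 26×13 → 34×13, cost 34·26·13 = 11492; (M₁ × (M₂ × M₃)): 35×34 by 34×13 → 35×13, cost 35·34·13 = 15470; cumulative 26962. Total 26962.
Order ((M₁ × M₂) × M₃): (M₁ × M₂): 35×34 by 34×26 → 35×26, cost 35·34·26 = 30940; ((M₁ × M₂) × M₃): 35×26 by 26×13 → 35×13, cost 35·26·13 = 11830; cumulative 42770. Total 42770.
Minimum: 26962.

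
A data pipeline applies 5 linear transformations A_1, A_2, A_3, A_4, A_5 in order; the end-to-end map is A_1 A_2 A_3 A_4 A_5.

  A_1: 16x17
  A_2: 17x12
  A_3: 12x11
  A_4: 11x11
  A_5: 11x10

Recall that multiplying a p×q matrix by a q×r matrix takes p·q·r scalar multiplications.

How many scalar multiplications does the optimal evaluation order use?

7290

Adjacent pairs: A_1A_2 = 16·17·12 = 3264; A_2A_3 = 17·12·11 = 2244; A_3A_4 = 12·11·11 = 1452; A_4A_5 = 11·11·10 = 1210.
Length 3: A_1..A_3: k=1: 0+2244+16·17·11=5236; k=2: 3264+0+16·12·11=5376 → min 5236 | A_2..A_4: k=2: 0+1452+17·12·11=3696; k=3: 2244+0+17·11·11=4301 → min 3696 | A_3..A_5: k=3: 0+1210+12·11·10=2530; k=4: 1452+0+12·11·10=2772 → min 2530.
Length 4: A_1..A_4: k=1: 0+3696+16·17·11=6688; k=2: 3264+1452+16·12·11=6828; k=3: 5236+0+16·11·11=7172 → min 6688 | A_2..A_5: k=2: 0+2530+17·12·10=4570; k=3: 2244+1210+17·11·10=5324; k=4: 3696+0+17·11·10=5566 → min 4570.
Length 5: A_1..A_5: k=1: 0+4570+16·17·10=7290; k=2: 3264+2530+16·12·10=7714; k=3: 5236+1210+16·11·10=8206; k=4: 6688+0+16·11·10=8448 → min 7290.
Optimal order: (A_1 (A_2 (A_3 (A_4 A_5)))) with cost 7290.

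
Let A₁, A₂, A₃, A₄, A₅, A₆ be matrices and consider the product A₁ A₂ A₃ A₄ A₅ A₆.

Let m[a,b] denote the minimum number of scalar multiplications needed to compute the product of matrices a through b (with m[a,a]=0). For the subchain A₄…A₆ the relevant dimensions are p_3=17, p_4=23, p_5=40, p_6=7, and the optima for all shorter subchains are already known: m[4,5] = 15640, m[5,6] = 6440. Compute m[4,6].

m[4,6] = min over k∈[4,5] of m[4,k]+m[k+1,6]+p_{3}·p_k·p_{6}.
k=4: 0 + 6440 + 17·23·7 = 9177; k=5: 15640 + 0 + 17·40·7 = 20400.
Minimum: 9177 at k=4.

9177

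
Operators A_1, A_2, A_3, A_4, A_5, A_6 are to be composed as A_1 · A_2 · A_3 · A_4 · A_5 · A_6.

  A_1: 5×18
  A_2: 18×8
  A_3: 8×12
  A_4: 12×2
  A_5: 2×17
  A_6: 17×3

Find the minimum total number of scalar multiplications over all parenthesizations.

Adjacent pairs: A_1A_2 = 5·18·8 = 720; A_2A_3 = 18·8·12 = 1728; A_3A_4 = 8·12·2 = 192; A_4A_5 = 12·2·17 = 408; A_5A_6 = 2·17·3 = 102.
Length 3: A_1..A_3: k=1: 0+1728+5·18·12=2808; k=2: 720+0+5·8·12=1200 → min 1200 | A_2..A_4: k=2: 0+192+18·8·2=480; k=3: 1728+0+18·12·2=2160 → min 480 | A_3..A_5: k=3: 0+408+8·12·17=2040; k=4: 192+0+8·2·17=464 → min 464 | A_4..A_6: k=4: 0+102+12·2·3=174; k=5: 408+0+12·17·3=1020 → min 174.
Length 4: A_1..A_4: k=1: 0+480+5·18·2=660; k=2: 720+192+5·8·2=992; k=3: 1200+0+5·12·2=1320 → min 660 | A_2..A_5: k=2: 0+464+18·8·17=2912; k=3: 1728+408+18·12·17=5808; k=4: 480+0+18·2·17=1092 → min 1092 | A_3..A_6: k=3: 0+174+8·12·3=462; k=4: 192+102+8·2·3=342; k=5: 464+0+8·17·3=872 → min 342.
Length 5: A_1..A_5: k=1: 0+1092+5·18·17=2622; k=2: 720+464+5·8·17=1864; k=3: 1200+408+5·12·17=2628; k=4: 660+0+5·2·17=830 → min 830 | A_2..A_6: k=2: 0+342+18·8·3=774; k=3: 1728+174+18·12·3=2550; k=4: 480+102+18·2·3=690; k=5: 1092+0+18·17·3=2010 → min 690.
Length 6: A_1..A_6: k=1: 0+690+5·18·3=960; k=2: 720+342+5·8·3=1182; k=3: 1200+174+5·12·3=1554; k=4: 660+102+5·2·3=792; k=5: 830+0+5·17·3=1085 → min 792.
Optimal order: ((A_1 · (A_2 · (A_3 · A_4))) · (A_5 · A_6)) with cost 792.

792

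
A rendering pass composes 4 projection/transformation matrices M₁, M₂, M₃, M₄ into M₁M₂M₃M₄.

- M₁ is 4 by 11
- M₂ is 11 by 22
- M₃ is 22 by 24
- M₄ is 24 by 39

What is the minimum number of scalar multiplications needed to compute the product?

Adjacent pairs: M₁M₂ = 4·11·22 = 968; M₂M₃ = 11·22·24 = 5808; M₃M₄ = 22·24·39 = 20592.
Length 3: M₁..M₃: k=1: 0+5808+4·11·24=6864; k=2: 968+0+4·22·24=3080 → min 3080 | M₂..M₄: k=2: 0+20592+11·22·39=30030; k=3: 5808+0+11·24·39=16104 → min 16104.
Length 4: M₁..M₄: k=1: 0+16104+4·11·39=17820; k=2: 968+20592+4·22·39=24992; k=3: 3080+0+4·24·39=6824 → min 6824.
Optimal order: (((M₁M₂)M₃)M₄) with cost 6824.

6824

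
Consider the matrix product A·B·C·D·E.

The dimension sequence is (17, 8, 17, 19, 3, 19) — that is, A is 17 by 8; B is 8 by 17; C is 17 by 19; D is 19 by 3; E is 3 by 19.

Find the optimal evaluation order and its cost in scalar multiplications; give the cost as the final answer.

Adjacent pairs: AB = 17·8·17 = 2312; BC = 8·17·19 = 2584; CD = 17·19·3 = 969; DE = 19·3·19 = 1083.
Length 3: A..C: k=1: 0+2584+17·8·19=5168; k=2: 2312+0+17·17·19=7803 → min 5168 | B..D: k=2: 0+969+8·17·3=1377; k=3: 2584+0+8·19·3=3040 → min 1377 | C..E: k=3: 0+1083+17·19·19=7220; k=4: 969+0+17·3·19=1938 → min 1938.
Length 4: A..D: k=1: 0+1377+17·8·3=1785; k=2: 2312+969+17·17·3=4148; k=3: 5168+0+17·19·3=6137 → min 1785 | B..E: k=2: 0+1938+8·17·19=4522; k=3: 2584+1083+8·19·19=6555; k=4: 1377+0+8·3·19=1833 → min 1833.
Length 5: A..E: k=1: 0+1833+17·8·19=4417; k=2: 2312+1938+17·17·19=9741; k=3: 5168+1083+17·19·19=12388; k=4: 1785+0+17·3·19=2754 → min 2754.
Optimal parenthesization: ((A·(B·(C·D)))·E) with cost 2754.

2754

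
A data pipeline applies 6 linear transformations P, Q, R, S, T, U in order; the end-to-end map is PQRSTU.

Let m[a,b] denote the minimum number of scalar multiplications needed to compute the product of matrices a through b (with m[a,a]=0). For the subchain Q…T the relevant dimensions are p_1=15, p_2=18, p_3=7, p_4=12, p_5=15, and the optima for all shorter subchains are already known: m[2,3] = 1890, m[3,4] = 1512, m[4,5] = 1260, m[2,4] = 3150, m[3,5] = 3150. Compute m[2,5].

4725

m[2,5] = min over k∈[2,4] of m[2,k]+m[k+1,5]+p_{1}·p_k·p_{5}.
k=2: 0 + 3150 + 15·18·15 = 7200; k=3: 1890 + 1260 + 15·7·15 = 4725; k=4: 3150 + 0 + 15·12·15 = 5850.
Minimum: 4725 at k=3.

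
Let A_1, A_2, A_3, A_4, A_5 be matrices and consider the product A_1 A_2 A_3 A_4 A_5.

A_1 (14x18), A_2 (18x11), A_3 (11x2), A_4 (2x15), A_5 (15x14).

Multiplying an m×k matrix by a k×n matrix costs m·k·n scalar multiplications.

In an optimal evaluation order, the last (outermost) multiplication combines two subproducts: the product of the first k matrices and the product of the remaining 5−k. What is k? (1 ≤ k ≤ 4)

3

Adjacent pairs: A_1A_2 = 14·18·11 = 2772; A_2A_3 = 18·11·2 = 396; A_3A_4 = 11·2·15 = 330; A_4A_5 = 2·15·14 = 420.
Length 3: A_1..A_3: k=1: 0+396+14·18·2=900; k=2: 2772+0+14·11·2=3080 → min 900 | A_2..A_4: k=2: 0+330+18·11·15=3300; k=3: 396+0+18·2·15=936 → min 936 | A_3..A_5: k=3: 0+420+11·2·14=728; k=4: 330+0+11·15·14=2640 → min 728.
Length 4: A_1..A_4: k=1: 0+936+14·18·15=4716; k=2: 2772+330+14·11·15=5412; k=3: 900+0+14·2·15=1320 → min 1320 | A_2..A_5: k=2: 0+728+18·11·14=3500; k=3: 396+420+18·2·14=1320; k=4: 936+0+18·15·14=4716 → min 1320.
Top-level splits: k=1: (A_1..A_1)·(A_2..A_5) → 0+1320+14·18·14 = 4848; k=2: (A_1..A_2)·(A_3..A_5) → 2772+728+14·11·14 = 5656; k=3: (A_1..A_3)·(A_4..A_5) → 900+420+14·2·14 = 1712; k=4: (A_1..A_4)·(A_5..A_5) → 1320+0+14·15·14 = 4260.
Best split is after A_3, i.e. k = 3.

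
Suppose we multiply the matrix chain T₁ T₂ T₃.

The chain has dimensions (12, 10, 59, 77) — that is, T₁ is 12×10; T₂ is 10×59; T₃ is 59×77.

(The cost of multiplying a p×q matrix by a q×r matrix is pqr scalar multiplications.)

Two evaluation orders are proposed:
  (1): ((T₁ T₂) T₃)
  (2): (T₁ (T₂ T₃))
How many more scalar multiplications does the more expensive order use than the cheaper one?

Order (1) = ((T₁ T₂) T₃): (T₁ T₂): 12×10 by 10×59 → 12×59, cost 12·10·59 = 7080; ((T₁ T₂) T₃): 12×59 by 59×77 → 12×77, cost 12·59·77 = 54516; cumulative 61596. Total 61596.
Order (2) = (T₁ (T₂ T₃)): (T₂ T₃): 10×59 by 59×77 → 10×77, cost 10·59·77 = 45430; (T₁ (T₂ T₃)): 12×10 by 10×77 → 12×77, cost 12·10·77 = 9240; cumulative 54670. Total 54670.
Difference: |61596 − 54670| = 6926.

6926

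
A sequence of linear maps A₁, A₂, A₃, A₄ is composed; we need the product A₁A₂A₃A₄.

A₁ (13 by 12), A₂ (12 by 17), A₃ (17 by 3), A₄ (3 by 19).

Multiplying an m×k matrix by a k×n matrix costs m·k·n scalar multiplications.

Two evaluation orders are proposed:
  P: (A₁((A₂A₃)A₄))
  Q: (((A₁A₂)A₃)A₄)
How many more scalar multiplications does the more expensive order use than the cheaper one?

204

Order P = (A₁((A₂A₃)A₄)): (A₂A₃): 12×17 by 17×3 → 12×3, cost 12·17·3 = 612; ((A₂A₃)A₄): 12×3 by 3×19 → 12×19, cost 12·3·19 = 684; cumulative 1296; (A₁((A₂A₃)A₄)): 13×12 by 12×19 → 13×19, cost 13·12·19 = 2964; cumulative 4260. Total 4260.
Order Q = (((A₁A₂)A₃)A₄): (A₁A₂): 13×12 by 12×17 → 13×17, cost 13·12·17 = 2652; ((A₁A₂)A₃): 13×17 by 17×3 → 13×3, cost 13·17·3 = 663; cumulative 3315; (((A₁A₂)A₃)A₄): 13×3 by 3×19 → 13×19, cost 13·3·19 = 741; cumulative 4056. Total 4056.
Difference: |4260 − 4056| = 204.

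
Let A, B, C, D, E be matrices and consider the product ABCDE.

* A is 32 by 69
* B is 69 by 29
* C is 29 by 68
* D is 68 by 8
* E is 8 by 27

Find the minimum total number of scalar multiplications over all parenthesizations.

56360

Adjacent pairs: AB = 32·69·29 = 64032; BC = 69·29·68 = 136068; CD = 29·68·8 = 15776; DE = 68·8·27 = 14688.
Length 3: A..C: k=1: 0+136068+32·69·68=286212; k=2: 64032+0+32·29·68=127136 → min 127136 | B..D: k=2: 0+15776+69·29·8=31784; k=3: 136068+0+69·68·8=173604 → min 31784 | C..E: k=3: 0+14688+29·68·27=67932; k=4: 15776+0+29·8·27=22040 → min 22040.
Length 4: A..D: k=1: 0+31784+32·69·8=49448; k=2: 64032+15776+32·29·8=87232; k=3: 127136+0+32·68·8=144544 → min 49448 | B..E: k=2: 0+22040+69·29·27=76067; k=3: 136068+14688+69·68·27=277440; k=4: 31784+0+69·8·27=46688 → min 46688.
Length 5: A..E: k=1: 0+46688+32·69·27=106304; k=2: 64032+22040+32·29·27=111128; k=3: 127136+14688+32·68·27=200576; k=4: 49448+0+32·8·27=56360 → min 56360.
Optimal order: ((A(B(CD)))E) with cost 56360.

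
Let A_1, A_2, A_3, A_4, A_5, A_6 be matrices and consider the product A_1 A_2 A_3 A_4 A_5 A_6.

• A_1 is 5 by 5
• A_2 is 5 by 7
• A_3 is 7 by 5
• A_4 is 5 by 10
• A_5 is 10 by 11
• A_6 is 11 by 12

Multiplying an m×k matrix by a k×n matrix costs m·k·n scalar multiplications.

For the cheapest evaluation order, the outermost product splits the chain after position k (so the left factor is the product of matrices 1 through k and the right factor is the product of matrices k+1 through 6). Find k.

5

Adjacent pairs: A_1A_2 = 5·5·7 = 175; A_2A_3 = 5·7·5 = 175; A_3A_4 = 7·5·10 = 350; A_4A_5 = 5·10·11 = 550; A_5A_6 = 10·11·12 = 1320.
Length 3: A_1..A_3: k=1: 0+175+5·5·5=300; k=2: 175+0+5·7·5=350 → min 300 | A_2..A_4: k=2: 0+350+5·7·10=700; k=3: 175+0+5·5·10=425 → min 425 | A_3..A_5: k=3: 0+550+7·5·11=935; k=4: 350+0+7·10·11=1120 → min 935 | A_4..A_6: k=4: 0+1320+5·10·12=1920; k=5: 550+0+5·11·12=1210 → min 1210.
Length 4: A_1..A_4: k=1: 0+425+5·5·10=675; k=2: 175+350+5·7·10=875; k=3: 300+0+5·5·10=550 → min 550 | A_2..A_5: k=2: 0+935+5·7·11=1320; k=3: 175+550+5·5·11=1000; k=4: 425+0+5·10·11=975 → min 975 | A_3..A_6: k=3: 0+1210+7·5·12=1630; k=4: 350+1320+7·10·12=2510; k=5: 935+0+7·11·12=1859 → min 1630.
Length 5: A_1..A_5: k=1: 0+975+5·5·11=1250; k=2: 175+935+5·7·11=1495; k=3: 300+550+5·5·11=1125; k=4: 550+0+5·10·11=1100 → min 1100 | A_2..A_6: k=2: 0+1630+5·7·12=2050; k=3: 175+1210+5·5·12=1685; k=4: 425+1320+5·10·12=2345; k=5: 975+0+5·11·12=1635 → min 1635.
Top-level splits: k=1: (A_1..A_1)·(A_2..A_6) → 0+1635+5·5·12 = 1935; k=2: (A_1..A_2)·(A_3..A_6) → 175+1630+5·7·12 = 2225; k=3: (A_1..A_3)·(A_4..A_6) → 300+1210+5·5·12 = 1810; k=4: (A_1..A_4)·(A_5..A_6) → 550+1320+5·10·12 = 2470; k=5: (A_1..A_5)·(A_6..A_6) → 1100+0+5·11·12 = 1760.
Best split is after A_5, i.e. k = 5.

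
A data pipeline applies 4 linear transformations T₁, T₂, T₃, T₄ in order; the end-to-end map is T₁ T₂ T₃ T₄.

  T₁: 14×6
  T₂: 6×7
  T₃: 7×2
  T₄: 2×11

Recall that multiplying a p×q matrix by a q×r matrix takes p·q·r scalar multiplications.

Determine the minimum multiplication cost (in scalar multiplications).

560

Adjacent pairs: T₁T₂ = 14·6·7 = 588; T₂T₃ = 6·7·2 = 84; T₃T₄ = 7·2·11 = 154.
Length 3: T₁..T₃: k=1: 0+84+14·6·2=252; k=2: 588+0+14·7·2=784 → min 252 | T₂..T₄: k=2: 0+154+6·7·11=616; k=3: 84+0+6·2·11=216 → min 216.
Length 4: T₁..T₄: k=1: 0+216+14·6·11=1140; k=2: 588+154+14·7·11=1820; k=3: 252+0+14·2·11=560 → min 560.
Optimal order: ((T₁ (T₂ T₃)) T₄) with cost 560.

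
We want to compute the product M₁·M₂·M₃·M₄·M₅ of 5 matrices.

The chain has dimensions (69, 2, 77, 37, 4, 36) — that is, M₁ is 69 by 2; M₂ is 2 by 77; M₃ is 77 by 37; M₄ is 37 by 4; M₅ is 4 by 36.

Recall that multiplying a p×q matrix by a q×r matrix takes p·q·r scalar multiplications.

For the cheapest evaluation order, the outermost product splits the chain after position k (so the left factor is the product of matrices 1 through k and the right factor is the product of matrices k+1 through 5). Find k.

Adjacent pairs: M₁M₂ = 69·2·77 = 10626; M₂M₃ = 2·77·37 = 5698; M₃M₄ = 77·37·4 = 11396; M₄M₅ = 37·4·36 = 5328.
Length 3: M₁..M₃: k=1: 0+5698+69·2·37=10804; k=2: 10626+0+69·77·37=207207 → min 10804 | M₂..M₄: k=2: 0+11396+2·77·4=12012; k=3: 5698+0+2·37·4=5994 → min 5994 | M₃..M₅: k=3: 0+5328+77·37·36=107892; k=4: 11396+0+77·4·36=22484 → min 22484.
Length 4: M₁..M₄: k=1: 0+5994+69·2·4=6546; k=2: 10626+11396+69·77·4=43274; k=3: 10804+0+69·37·4=21016 → min 6546 | M₂..M₅: k=2: 0+22484+2·77·36=28028; k=3: 5698+5328+2·37·36=13690; k=4: 5994+0+2·4·36=6282 → min 6282.
Top-level splits: k=1: (M₁..M₁)·(M₂..M₅) → 0+6282+69·2·36 = 11250; k=2: (M₁..M₂)·(M₃..M₅) → 10626+22484+69·77·36 = 224378; k=3: (M₁..M₃)·(M₄..M₅) → 10804+5328+69·37·36 = 108040; k=4: (M₁..M₄)·(M₅..M₅) → 6546+0+69·4·36 = 16482.
Best split is after M₁, i.e. k = 1.

1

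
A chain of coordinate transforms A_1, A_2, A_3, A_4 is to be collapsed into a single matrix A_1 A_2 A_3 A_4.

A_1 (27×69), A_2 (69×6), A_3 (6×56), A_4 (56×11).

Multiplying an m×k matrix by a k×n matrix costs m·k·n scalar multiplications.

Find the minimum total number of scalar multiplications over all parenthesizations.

Adjacent pairs: A_1A_2 = 27·69·6 = 11178; A_2A_3 = 69·6·56 = 23184; A_3A_4 = 6·56·11 = 3696.
Length 3: A_1..A_3: k=1: 0+23184+27·69·56=127512; k=2: 11178+0+27·6·56=20250 → min 20250 | A_2..A_4: k=2: 0+3696+69·6·11=8250; k=3: 23184+0+69·56·11=65688 → min 8250.
Length 4: A_1..A_4: k=1: 0+8250+27·69·11=28743; k=2: 11178+3696+27·6·11=16656; k=3: 20250+0+27·56·11=36882 → min 16656.
Optimal order: ((A_1 A_2) (A_3 A_4)) with cost 16656.

16656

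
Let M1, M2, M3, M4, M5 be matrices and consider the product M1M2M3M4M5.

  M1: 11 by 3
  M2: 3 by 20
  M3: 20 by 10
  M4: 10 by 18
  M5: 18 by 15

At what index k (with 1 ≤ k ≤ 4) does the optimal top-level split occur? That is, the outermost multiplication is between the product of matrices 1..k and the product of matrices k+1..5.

Adjacent pairs: M1M2 = 11·3·20 = 660; M2M3 = 3·20·10 = 600; M3M4 = 20·10·18 = 3600; M4M5 = 10·18·15 = 2700.
Length 3: M1..M3: k=1: 0+600+11·3·10=930; k=2: 660+0+11·20·10=2860 → min 930 | M2..M4: k=2: 0+3600+3·20·18=4680; k=3: 600+0+3·10·18=1140 → min 1140 | M3..M5: k=3: 0+2700+20·10·15=5700; k=4: 3600+0+20·18·15=9000 → min 5700.
Length 4: M1..M4: k=1: 0+1140+11·3·18=1734; k=2: 660+3600+11·20·18=8220; k=3: 930+0+11·10·18=2910 → min 1734 | M2..M5: k=2: 0+5700+3·20·15=6600; k=3: 600+2700+3·10·15=3750; k=4: 1140+0+3·18·15=1950 → min 1950.
Top-level splits: k=1: (M1..M1)·(M2..M5) → 0+1950+11·3·15 = 2445; k=2: (M1..M2)·(M3..M5) → 660+5700+11·20·15 = 9660; k=3: (M1..M3)·(M4..M5) → 930+2700+11·10·15 = 5280; k=4: (M1..M4)·(M5..M5) → 1734+0+11·18·15 = 4704.
Best split is after M1, i.e. k = 1.

1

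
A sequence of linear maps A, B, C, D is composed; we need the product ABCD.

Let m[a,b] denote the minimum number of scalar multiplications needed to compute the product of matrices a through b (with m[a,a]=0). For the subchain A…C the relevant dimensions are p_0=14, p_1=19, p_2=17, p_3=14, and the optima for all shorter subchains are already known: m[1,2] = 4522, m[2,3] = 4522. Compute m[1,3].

7854

m[1,3] = min over k∈[1,2] of m[1,k]+m[k+1,3]+p_{0}·p_k·p_{3}.
k=1: 0 + 4522 + 14·19·14 = 8246; k=2: 4522 + 0 + 14·17·14 = 7854.
Minimum: 7854 at k=2.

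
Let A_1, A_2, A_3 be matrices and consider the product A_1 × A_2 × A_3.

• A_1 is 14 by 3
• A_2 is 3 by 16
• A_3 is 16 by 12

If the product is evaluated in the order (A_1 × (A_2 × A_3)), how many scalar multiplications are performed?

1080

(A_2 × A_3): 3×16 by 16×12 → 3×12, cost 3·16·12 = 576
(A_1 × (A_2 × A_3)): 14×3 by 3×12 → 14×12, cost 14·3·12 = 504; cumulative 1080
Total: 1080 scalar multiplications.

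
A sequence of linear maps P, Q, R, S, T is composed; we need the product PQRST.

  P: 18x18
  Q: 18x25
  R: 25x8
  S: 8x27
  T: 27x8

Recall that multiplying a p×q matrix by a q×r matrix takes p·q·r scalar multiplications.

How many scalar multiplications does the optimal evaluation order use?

Adjacent pairs: PQ = 18·18·25 = 8100; QR = 18·25·8 = 3600; RS = 25·8·27 = 5400; ST = 8·27·8 = 1728.
Length 3: P..R: k=1: 0+3600+18·18·8=6192; k=2: 8100+0+18·25·8=11700 → min 6192 | Q..S: k=2: 0+5400+18·25·27=17550; k=3: 3600+0+18·8·27=7488 → min 7488 | R..T: k=3: 0+1728+25·8·8=3328; k=4: 5400+0+25·27·8=10800 → min 3328.
Length 4: P..S: k=1: 0+7488+18·18·27=16236; k=2: 8100+5400+18·25·27=25650; k=3: 6192+0+18·8·27=10080 → min 10080 | Q..T: k=2: 0+3328+18·25·8=6928; k=3: 3600+1728+18·8·8=6480; k=4: 7488+0+18·27·8=11376 → min 6480.
Length 5: P..T: k=1: 0+6480+18·18·8=9072; k=2: 8100+3328+18·25·8=15028; k=3: 6192+1728+18·8·8=9072; k=4: 10080+0+18·27·8=13968 → min 9072.
Optimal order: (P((QR)(ST))) with cost 9072.

9072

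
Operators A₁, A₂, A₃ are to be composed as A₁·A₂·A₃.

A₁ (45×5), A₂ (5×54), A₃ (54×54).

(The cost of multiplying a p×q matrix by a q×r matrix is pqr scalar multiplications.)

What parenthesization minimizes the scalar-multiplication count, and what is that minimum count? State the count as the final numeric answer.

26730

(A₁·(A₂·A₃)): cost 26730.
((A₁·A₂)·A₃): cost 143370.
Optimal: (A₁·(A₂·A₃)) with cost 26730.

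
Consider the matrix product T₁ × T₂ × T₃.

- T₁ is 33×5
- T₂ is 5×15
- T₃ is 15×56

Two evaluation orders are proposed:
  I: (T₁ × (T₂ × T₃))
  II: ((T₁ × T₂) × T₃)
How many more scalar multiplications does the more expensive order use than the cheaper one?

Order I = (T₁ × (T₂ × T₃)): (T₂ × T₃): 5×15 by 15×56 → 5×56, cost 5·15·56 = 4200; (T₁ × (T₂ × T₃)): 33×5 by 5×56 → 33×56, cost 33·5·56 = 9240; cumulative 13440. Total 13440.
Order II = ((T₁ × T₂) × T₃): (T₁ × T₂): 33×5 by 5×15 → 33×15, cost 33·5·15 = 2475; ((T₁ × T₂) × T₃): 33×15 by 15×56 → 33×56, cost 33·15·56 = 27720; cumulative 30195. Total 30195.
Difference: |13440 − 30195| = 16755.

16755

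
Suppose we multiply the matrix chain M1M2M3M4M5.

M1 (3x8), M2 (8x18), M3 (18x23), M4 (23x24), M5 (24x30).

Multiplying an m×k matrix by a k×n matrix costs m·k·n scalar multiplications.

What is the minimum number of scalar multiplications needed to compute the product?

5490

Adjacent pairs: M1M2 = 3·8·18 = 432; M2M3 = 8·18·23 = 3312; M3M4 = 18·23·24 = 9936; M4M5 = 23·24·30 = 16560.
Length 3: M1..M3: k=1: 0+3312+3·8·23=3864; k=2: 432+0+3·18·23=1674 → min 1674 | M2..M4: k=2: 0+9936+8·18·24=13392; k=3: 3312+0+8·23·24=7728 → min 7728 | M3..M5: k=3: 0+16560+18·23·30=28980; k=4: 9936+0+18·24·30=22896 → min 22896.
Length 4: M1..M4: k=1: 0+7728+3·8·24=8304; k=2: 432+9936+3·18·24=11664; k=3: 1674+0+3·23·24=3330 → min 3330 | M2..M5: k=2: 0+22896+8·18·30=27216; k=3: 3312+16560+8·23·30=25392; k=4: 7728+0+8·24·30=13488 → min 13488.
Length 5: M1..M5: k=1: 0+13488+3·8·30=14208; k=2: 432+22896+3·18·30=24948; k=3: 1674+16560+3·23·30=20304; k=4: 3330+0+3·24·30=5490 → min 5490.
Optimal order: ((((M1M2)M3)M4)M5) with cost 5490.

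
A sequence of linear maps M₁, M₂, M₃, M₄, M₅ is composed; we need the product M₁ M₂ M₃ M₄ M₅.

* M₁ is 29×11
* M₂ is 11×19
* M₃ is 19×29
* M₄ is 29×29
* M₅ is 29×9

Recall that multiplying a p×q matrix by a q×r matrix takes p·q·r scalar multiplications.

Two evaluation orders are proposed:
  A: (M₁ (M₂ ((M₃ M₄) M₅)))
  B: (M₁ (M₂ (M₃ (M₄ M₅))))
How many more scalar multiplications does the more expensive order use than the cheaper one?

Order A = (M₁ (M₂ ((M₃ M₄) M₅))): (M₃ M₄): 19×29 by 29×29 → 19×29, cost 19·29·29 = 15979; ((M₃ M₄) M₅): 19×29 by 29×9 → 19×9, cost 19·29·9 = 4959; cumulative 20938; (M₂ ((M₃ M₄) M₅)): 11×19 by 19×9 → 11×9, cost 11·19·9 = 1881; cumulative 22819; (M₁ (M₂ ((M₃ M₄) M₅))): 29×11 by 11×9 → 29×9, cost 29·11·9 = 2871; cumulative 25690. Total 25690.
Order B = (M₁ (M₂ (M₃ (M₄ M₅)))): (M₄ M₅): 29×29 by 29×9 → 29×9, cost 29·29·9 = 7569; (M₃ (M₄ M₅)): 19×29 by 29×9 → 19×9, cost 19·29·9 = 4959; cumulative 12528; (M₂ (M₃ (M₄ M₅))): 11×19 by 19×9 → 11×9, cost 11·19·9 = 1881; cumulative 14409; (M₁ (M₂ (M₃ (M₄ M₅)))): 29×11 by 11×9 → 29×9, cost 29·11·9 = 2871; cumulative 17280. Total 17280.
Difference: |25690 − 17280| = 8410.

8410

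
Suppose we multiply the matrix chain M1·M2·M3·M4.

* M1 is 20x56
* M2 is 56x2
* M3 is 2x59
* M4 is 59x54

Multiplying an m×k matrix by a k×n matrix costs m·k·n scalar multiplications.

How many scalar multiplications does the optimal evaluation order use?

10772

Adjacent pairs: M1M2 = 20·56·2 = 2240; M2M3 = 56·2·59 = 6608; M3M4 = 2·59·54 = 6372.
Length 3: M1..M3: k=1: 0+6608+20·56·59=72688; k=2: 2240+0+20·2·59=4600 → min 4600 | M2..M4: k=2: 0+6372+56·2·54=12420; k=3: 6608+0+56·59·54=185024 → min 12420.
Length 4: M1..M4: k=1: 0+12420+20·56·54=72900; k=2: 2240+6372+20·2·54=10772; k=3: 4600+0+20·59·54=68320 → min 10772.
Optimal order: ((M1·M2)·(M3·M4)) with cost 10772.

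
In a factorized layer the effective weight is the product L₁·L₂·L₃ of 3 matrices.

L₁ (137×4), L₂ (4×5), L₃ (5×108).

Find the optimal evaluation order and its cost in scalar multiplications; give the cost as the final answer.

61344

(L₁·(L₂·L₃)): cost 61344.
((L₁·L₂)·L₃): cost 76720.
Optimal: (L₁·(L₂·L₃)) with cost 61344.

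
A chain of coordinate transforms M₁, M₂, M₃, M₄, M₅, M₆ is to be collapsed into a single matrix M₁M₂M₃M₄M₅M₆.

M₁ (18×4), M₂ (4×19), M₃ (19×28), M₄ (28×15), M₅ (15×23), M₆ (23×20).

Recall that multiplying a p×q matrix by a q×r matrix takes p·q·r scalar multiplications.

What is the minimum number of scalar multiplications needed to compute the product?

8468

Adjacent pairs: M₁M₂ = 18·4·19 = 1368; M₂M₃ = 4·19·28 = 2128; M₃M₄ = 19·28·15 = 7980; M₄M₅ = 28·15·23 = 9660; M₅M₆ = 15·23·20 = 6900.
Length 3: M₁..M₃: k=1: 0+2128+18·4·28=4144; k=2: 1368+0+18·19·28=10944 → min 4144 | M₂..M₄: k=2: 0+7980+4·19·15=9120; k=3: 2128+0+4·28·15=3808 → min 3808 | M₃..M₅: k=3: 0+9660+19·28·23=21896; k=4: 7980+0+19·15·23=14535 → min 14535 | M₄..M₆: k=4: 0+6900+28·15·20=15300; k=5: 9660+0+28·23·20=22540 → min 15300.
Length 4: M₁..M₄: k=1: 0+3808+18·4·15=4888; k=2: 1368+7980+18·19·15=14478; k=3: 4144+0+18·28·15=11704 → min 4888 | M₂..M₅: k=2: 0+14535+4·19·23=16283; k=3: 2128+9660+4·28·23=14364; k=4: 3808+0+4·15·23=5188 → min 5188 | M₃..M₆: k=3: 0+15300+19·28·20=25940; k=4: 7980+6900+19·15·20=20580; k=5: 14535+0+19·23·20=23275 → min 20580.
Length 5: M₁..M₅: k=1: 0+5188+18·4·23=6844; k=2: 1368+14535+18·19·23=23769; k=3: 4144+9660+18·28·23=25396; k=4: 4888+0+18·15·23=11098 → min 6844 | M₂..M₆: k=2: 0+20580+4·19·20=22100; k=3: 2128+15300+4·28·20=19668; k=4: 3808+6900+4·15·20=11908; k=5: 5188+0+4·23·20=7028 → min 7028.
Length 6: M₁..M₆: k=1: 0+7028+18·4·20=8468; k=2: 1368+20580+18·19·20=28788; k=3: 4144+15300+18·28·20=29524; k=4: 4888+6900+18·15·20=17188; k=5: 6844+0+18·23·20=15124 → min 8468.
Optimal order: (M₁((((M₂M₃)M₄)M₅)M₆)) with cost 8468.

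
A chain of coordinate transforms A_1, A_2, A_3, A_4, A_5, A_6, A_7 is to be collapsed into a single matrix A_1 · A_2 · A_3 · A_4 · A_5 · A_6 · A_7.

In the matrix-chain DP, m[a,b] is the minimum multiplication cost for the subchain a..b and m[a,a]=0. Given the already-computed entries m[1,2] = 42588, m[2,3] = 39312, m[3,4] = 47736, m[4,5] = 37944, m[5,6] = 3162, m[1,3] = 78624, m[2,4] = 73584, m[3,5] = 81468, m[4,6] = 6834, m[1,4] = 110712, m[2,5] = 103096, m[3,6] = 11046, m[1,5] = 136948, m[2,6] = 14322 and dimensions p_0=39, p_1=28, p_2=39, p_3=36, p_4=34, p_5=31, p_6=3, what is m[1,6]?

17598

m[1,6] = min over k∈[1,5] of m[1,k]+m[k+1,6]+p_{0}·p_k·p_{6}.
k=1: 0 + 14322 + 39·28·3 = 17598; k=2: 42588 + 11046 + 39·39·3 = 58197; k=3: 78624 + 6834 + 39·36·3 = 89670; k=4: 110712 + 3162 + 39·34·3 = 117852; k=5: 136948 + 0 + 39·31·3 = 140575.
Minimum: 17598 at k=1.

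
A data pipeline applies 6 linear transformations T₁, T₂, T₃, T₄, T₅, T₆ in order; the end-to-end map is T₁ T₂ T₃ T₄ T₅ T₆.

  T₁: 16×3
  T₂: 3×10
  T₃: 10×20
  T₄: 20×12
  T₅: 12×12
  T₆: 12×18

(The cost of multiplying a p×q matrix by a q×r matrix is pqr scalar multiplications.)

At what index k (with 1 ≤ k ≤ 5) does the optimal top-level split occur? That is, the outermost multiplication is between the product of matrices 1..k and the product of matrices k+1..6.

Adjacent pairs: T₁T₂ = 16·3·10 = 480; T₂T₃ = 3·10·20 = 600; T₃T₄ = 10·20·12 = 2400; T₄T₅ = 20·12·12 = 2880; T₅T₆ = 12·12·18 = 2592.
Length 3: T₁..T₃: k=1: 0+600+16·3·20=1560; k=2: 480+0+16·10·20=3680 → min 1560 | T₂..T₄: k=2: 0+2400+3·10·12=2760; k=3: 600+0+3·20·12=1320 → min 1320 | T₃..T₅: k=3: 0+2880+10·20·12=5280; k=4: 2400+0+10·12·12=3840 → min 3840 | T₄..T₆: k=4: 0+2592+20·12·18=6912; k=5: 2880+0+20·12·18=7200 → min 6912.
Length 4: T₁..T₄: k=1: 0+1320+16·3·12=1896; k=2: 480+2400+16·10·12=4800; k=3: 1560+0+16·20·12=5400 → min 1896 | T₂..T₅: k=2: 0+3840+3·10·12=4200; k=3: 600+2880+3·20·12=4200; k=4: 1320+0+3·12·12=1752 → min 1752 | T₃..T₆: k=3: 0+6912+10·20·18=10512; k=4: 2400+2592+10·12·18=7152; k=5: 3840+0+10·12·18=6000 → min 6000.
Length 5: T₁..T₅: k=1: 0+1752+16·3·12=2328; k=2: 480+3840+16·10·12=6240; k=3: 1560+2880+16·20·12=8280; k=4: 1896+0+16·12·12=4200 → min 2328 | T₂..T₆: k=2: 0+6000+3·10·18=6540; k=3: 600+6912+3·20·18=8592; k=4: 1320+2592+3·12·18=4560; k=5: 1752+0+3·12·18=2400 → min 2400.
Top-level splits: k=1: (T₁..T₁)·(T₂..T₆) → 0+2400+16·3·18 = 3264; k=2: (T₁..T₂)·(T₃..T₆) → 480+6000+16·10·18 = 9360; k=3: (T₁..T₃)·(T₄..T₆) → 1560+6912+16·20·18 = 14232; k=4: (T₁..T₄)·(T₅..T₆) → 1896+2592+16·12·18 = 7944; k=5: (T₁..T₅)·(T₆..T₆) → 2328+0+16·12·18 = 5784.
Best split is after T₁, i.e. k = 1.

1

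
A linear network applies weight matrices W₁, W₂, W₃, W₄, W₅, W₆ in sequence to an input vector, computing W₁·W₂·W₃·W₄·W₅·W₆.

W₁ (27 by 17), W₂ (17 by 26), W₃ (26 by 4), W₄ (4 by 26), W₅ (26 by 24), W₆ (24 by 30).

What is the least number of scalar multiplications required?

Adjacent pairs: W₁W₂ = 27·17·26 = 11934; W₂W₃ = 17·26·4 = 1768; W₃W₄ = 26·4·26 = 2704; W₄W₅ = 4·26·24 = 2496; W₅W₆ = 26·24·30 = 18720.
Length 3: W₁..W₃: k=1: 0+1768+27·17·4=3604; k=2: 11934+0+27·26·4=14742 → min 3604 | W₂..W₄: k=2: 0+2704+17·26·26=14196; k=3: 1768+0+17·4·26=3536 → min 3536 | W₃..W₅: k=3: 0+2496+26·4·24=4992; k=4: 2704+0+26·26·24=18928 → min 4992 | W₄..W₆: k=4: 0+18720+4·26·30=21840; k=5: 2496+0+4·24·30=5376 → min 5376.
Length 4: W₁..W₄: k=1: 0+3536+27·17·26=15470; k=2: 11934+2704+27·26·26=32890; k=3: 3604+0+27·4·26=6412 → min 6412 | W₂..W₅: k=2: 0+4992+17·26·24=15600; k=3: 1768+2496+17·4·24=5896; k=4: 3536+0+17·26·24=14144 → min 5896 | W₃..W₆: k=3: 0+5376+26·4·30=8496; k=4: 2704+18720+26·26·30=41704; k=5: 4992+0+26·24·30=23712 → min 8496.
Length 5: W₁..W₅: k=1: 0+5896+27·17·24=16912; k=2: 11934+4992+27·26·24=33774; k=3: 3604+2496+27·4·24=8692; k=4: 6412+0+27·26·24=23260 → min 8692 | W₂..W₆: k=2: 0+8496+17·26·30=21756; k=3: 1768+5376+17·4·30=9184; k=4: 3536+18720+17·26·30=35516; k=5: 5896+0+17·24·30=18136 → min 9184.
Length 6: W₁..W₆: k=1: 0+9184+27·17·30=22954; k=2: 11934+8496+27·26·30=41490; k=3: 3604+5376+27·4·30=12220; k=4: 6412+18720+27·26·30=46192; k=5: 8692+0+27·24·30=28132 → min 12220.
Optimal order: ((W₁·(W₂·W₃))·((W₄·W₅)·W₆)) with cost 12220.

12220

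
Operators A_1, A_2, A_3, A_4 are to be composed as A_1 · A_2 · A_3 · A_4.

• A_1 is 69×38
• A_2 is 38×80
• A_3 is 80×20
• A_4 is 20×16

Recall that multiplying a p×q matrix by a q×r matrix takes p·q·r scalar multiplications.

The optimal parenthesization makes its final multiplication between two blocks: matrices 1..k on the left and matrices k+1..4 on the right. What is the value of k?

1

Adjacent pairs: A_1A_2 = 69·38·80 = 209760; A_2A_3 = 38·80·20 = 60800; A_3A_4 = 80·20·16 = 25600.
Length 3: A_1..A_3: k=1: 0+60800+69·38·20=113240; k=2: 209760+0+69·80·20=320160 → min 113240 | A_2..A_4: k=2: 0+25600+38·80·16=74240; k=3: 60800+0+38·20·16=72960 → min 72960.
Top-level splits: k=1: (A_1..A_1)·(A_2..A_4) → 0+72960+69·38·16 = 114912; k=2: (A_1..A_2)·(A_3..A_4) → 209760+25600+69·80·16 = 323680; k=3: (A_1..A_3)·(A_4..A_4) → 113240+0+69·20·16 = 135320.
Best split is after A_1, i.e. k = 1.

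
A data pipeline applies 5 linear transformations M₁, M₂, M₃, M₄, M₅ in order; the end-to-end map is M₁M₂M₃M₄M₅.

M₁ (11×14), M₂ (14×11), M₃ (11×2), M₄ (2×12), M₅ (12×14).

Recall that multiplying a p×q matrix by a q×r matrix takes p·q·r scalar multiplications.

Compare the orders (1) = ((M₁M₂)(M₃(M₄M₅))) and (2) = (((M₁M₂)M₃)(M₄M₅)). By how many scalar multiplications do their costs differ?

1452

Order (1) = ((M₁M₂)(M₃(M₄M₅))): (M₁M₂): 11×14 by 14×11 → 11×11, cost 11·14·11 = 1694; (M₄M₅): 2×12 by 12×14 → 2×14, cost 2·12·14 = 336; (M₃(M₄M₅)): 11×2 by 2×14 → 11×14, cost 11·2·14 = 308; cumulative 644; ((M₁M₂)(M₃(M₄M₅))): 11×11 by 11×14 → 11×14, cost 11·11·14 = 1694; cumulative 4032. Total 4032.
Order (2) = (((M₁M₂)M₃)(M₄M₅)): (M₁M₂): 11×14 by 14×11 → 11×11, cost 11·14·11 = 1694; ((M₁M₂)M₃): 11×11 by 11×2 → 11×2, cost 11·11·2 = 242; cumulative 1936; (M₄M₅): 2×12 by 12×14 → 2×14, cost 2·12·14 = 336; (((M₁M₂)M₃)(M₄M₅)): 11×2 by 2×14 → 11×14, cost 11·2·14 = 308; cumulative 2580. Total 2580.
Difference: |4032 − 2580| = 1452.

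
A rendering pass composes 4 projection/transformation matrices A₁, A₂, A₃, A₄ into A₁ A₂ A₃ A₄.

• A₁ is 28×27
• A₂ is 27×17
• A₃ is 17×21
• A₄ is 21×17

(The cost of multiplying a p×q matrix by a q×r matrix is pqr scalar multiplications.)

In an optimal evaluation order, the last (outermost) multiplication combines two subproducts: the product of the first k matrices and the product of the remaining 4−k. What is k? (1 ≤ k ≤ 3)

1

Adjacent pairs: A₁A₂ = 28·27·17 = 12852; A₂A₃ = 27·17·21 = 9639; A₃A₄ = 17·21·17 = 6069.
Length 3: A₁..A₃: k=1: 0+9639+28·27·21=25515; k=2: 12852+0+28·17·21=22848 → min 22848 | A₂..A₄: k=2: 0+6069+27·17·17=13872; k=3: 9639+0+27·21·17=19278 → min 13872.
Top-level splits: k=1: (A₁..A₁)·(A₂..A₄) → 0+13872+28·27·17 = 26724; k=2: (A₁..A₂)·(A₃..A₄) → 12852+6069+28·17·17 = 27013; k=3: (A₁..A₃)·(A₄..A₄) → 22848+0+28·21·17 = 32844.
Best split is after A₁, i.e. k = 1.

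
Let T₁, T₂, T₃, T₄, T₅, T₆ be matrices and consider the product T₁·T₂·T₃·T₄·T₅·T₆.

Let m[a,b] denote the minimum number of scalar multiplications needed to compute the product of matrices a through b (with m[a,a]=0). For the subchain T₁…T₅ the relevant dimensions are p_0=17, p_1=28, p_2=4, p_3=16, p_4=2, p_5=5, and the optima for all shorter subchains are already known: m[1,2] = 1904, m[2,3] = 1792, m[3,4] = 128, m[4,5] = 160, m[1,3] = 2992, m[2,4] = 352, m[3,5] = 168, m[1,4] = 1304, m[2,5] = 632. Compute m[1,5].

m[1,5] = min over k∈[1,4] of m[1,k]+m[k+1,5]+p_{0}·p_k·p_{5}.
k=1: 0 + 632 + 17·28·5 = 3012; k=2: 1904 + 168 + 17·4·5 = 2412; k=3: 2992 + 160 + 17·16·5 = 4512; k=4: 1304 + 0 + 17·2·5 = 1474.
Minimum: 1474 at k=4.

1474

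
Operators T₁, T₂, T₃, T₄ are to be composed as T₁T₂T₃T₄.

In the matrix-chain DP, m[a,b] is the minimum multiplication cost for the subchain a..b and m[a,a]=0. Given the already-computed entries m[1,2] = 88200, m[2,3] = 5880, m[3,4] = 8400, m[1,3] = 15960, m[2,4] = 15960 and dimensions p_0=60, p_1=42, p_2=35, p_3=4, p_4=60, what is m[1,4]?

m[1,4] = min over k∈[1,3] of m[1,k]+m[k+1,4]+p_{0}·p_k·p_{4}.
k=1: 0 + 15960 + 60·42·60 = 167160; k=2: 88200 + 8400 + 60·35·60 = 222600; k=3: 15960 + 0 + 60·4·60 = 30360.
Minimum: 30360 at k=3.

30360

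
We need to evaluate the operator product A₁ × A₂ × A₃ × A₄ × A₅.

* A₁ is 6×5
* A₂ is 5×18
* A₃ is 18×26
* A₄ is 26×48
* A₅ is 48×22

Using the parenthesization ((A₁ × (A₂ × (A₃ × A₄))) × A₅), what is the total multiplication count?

34560

(A₃ × A₄): 18×26 by 26×48 → 18×48, cost 18·26·48 = 22464
(A₂ × (A₃ × A₄)): 5×18 by 18×48 → 5×48, cost 5·18·48 = 4320; cumulative 26784
(A₁ × (A₂ × (A₃ × A₄))): 6×5 by 5×48 → 6×48, cost 6·5·48 = 1440; cumulative 28224
((A₁ × (A₂ × (A₃ × A₄))) × A₅): 6×48 by 48×22 → 6×22, cost 6·48·22 = 6336; cumulative 34560
Total: 34560 scalar multiplications.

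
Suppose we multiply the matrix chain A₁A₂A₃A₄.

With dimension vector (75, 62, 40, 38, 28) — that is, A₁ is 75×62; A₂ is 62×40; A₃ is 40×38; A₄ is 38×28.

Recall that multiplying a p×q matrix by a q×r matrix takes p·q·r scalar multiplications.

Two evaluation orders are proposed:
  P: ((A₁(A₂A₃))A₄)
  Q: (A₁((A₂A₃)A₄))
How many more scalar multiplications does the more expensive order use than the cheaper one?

60332

Order P = ((A₁(A₂A₃))A₄): (A₂A₃): 62×40 by 40×38 → 62×38, cost 62·40·38 = 94240; (A₁(A₂A₃)): 75×62 by 62×38 → 75×38, cost 75·62·38 = 176700; cumulative 270940; ((A₁(A₂A₃))A₄): 75×38 by 38×28 → 75×28, cost 75·38·28 = 79800; cumulative 350740. Total 350740.
Order Q = (A₁((A₂A₃)A₄)): (A₂A₃): 62×40 by 40×38 → 62×38, cost 62·40·38 = 94240; ((A₂A₃)A₄): 62×38 by 38×28 → 62×28, cost 62·38·28 = 65968; cumulative 160208; (A₁((A₂A₃)A₄)): 75×62 by 62×28 → 75×28, cost 75·62·28 = 130200; cumulative 290408. Total 290408.
Difference: |350740 − 290408| = 60332.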